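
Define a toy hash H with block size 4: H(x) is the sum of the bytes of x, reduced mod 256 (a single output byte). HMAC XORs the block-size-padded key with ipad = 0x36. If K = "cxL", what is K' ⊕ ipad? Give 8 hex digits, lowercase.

Key "cxL" = 63 78 4c is 3 bytes ≤ B = 4; zero-pad to 4 bytes: K' = 63 78 4c 00.
XOR each byte with 0x36: 63⊕36=55, 78⊕36=4e, 4c⊕36=7a, 00⊕36=36.

554e7a36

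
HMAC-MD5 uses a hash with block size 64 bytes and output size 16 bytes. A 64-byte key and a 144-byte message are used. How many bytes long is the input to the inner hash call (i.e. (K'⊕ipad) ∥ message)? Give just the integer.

208

Key is 64 ≤ 64 bytes, zero-padded: |K'| = 64.
Inner input = (K'⊕ipad) ∥ m → 64 + 144 = 208 bytes.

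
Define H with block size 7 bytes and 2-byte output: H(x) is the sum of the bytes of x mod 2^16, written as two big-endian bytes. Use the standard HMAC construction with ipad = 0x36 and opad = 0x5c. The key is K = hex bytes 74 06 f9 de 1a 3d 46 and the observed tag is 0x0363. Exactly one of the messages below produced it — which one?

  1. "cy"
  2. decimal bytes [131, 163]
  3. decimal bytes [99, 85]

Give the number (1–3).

2

Key hex bytes 74 06 f9 de 1a 3d 46 is exactly B = 7 bytes: K' = 74 06 f9 de 1a 3d 46.
K' ⊕ ipad = 42 30 cf e8 2c 0b 70; K' ⊕ opad = 28 5a a5 82 46 61 1a.
m1: inner = H(42 30 cf e8 2c 0b 70 63 79) = 03 ac; tag = H(28 5a a5 82 46 61 1a 03 ac) = 0319
m2: inner = H(42 30 cf e8 2c 0b 70 83 a3) = 03 f6; tag = H(28 5a a5 82 46 61 1a 03 f6) = 0363 ← matches
m3: inner = H(42 30 cf e8 2c 0b 70 63 55) = 03 88; tag = H(28 5a a5 82 46 61 1a 03 88) = 02f5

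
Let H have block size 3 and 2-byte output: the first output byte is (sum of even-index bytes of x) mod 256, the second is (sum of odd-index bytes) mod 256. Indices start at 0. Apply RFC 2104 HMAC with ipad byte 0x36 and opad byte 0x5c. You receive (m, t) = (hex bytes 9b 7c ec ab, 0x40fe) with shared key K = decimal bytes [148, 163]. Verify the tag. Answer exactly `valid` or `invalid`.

valid

Key decimal bytes [148, 163] = 94 a3 is 2 bytes ≤ B = 3; zero-pad to 3 bytes: K' = 94 a3 00.
K' ⊕ ipad = a2 95 36; K' ⊕ opad = c8 ff 5c.
Inner hash: even-index sum = 511 mod 256 = 255; odd-index sum = 540 mod 256 = 28 → ff 1c.
Outer hash (recomputed tag): even-index sum = 320 mod 256 = 64; odd-index sum = 510 mod 256 = 254 → 40 fe.
Recomputed tag = 40fe; claimed = 40fe → match.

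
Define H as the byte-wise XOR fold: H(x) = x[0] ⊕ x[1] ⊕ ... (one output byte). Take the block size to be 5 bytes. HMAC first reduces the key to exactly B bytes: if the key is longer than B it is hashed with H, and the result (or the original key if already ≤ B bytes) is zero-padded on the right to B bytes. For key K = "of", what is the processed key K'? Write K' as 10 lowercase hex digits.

Key "of" = 6f 66 is 2 bytes ≤ B = 5; zero-pad to 5 bytes: K' = 6f 66 00 00 00.

6f66000000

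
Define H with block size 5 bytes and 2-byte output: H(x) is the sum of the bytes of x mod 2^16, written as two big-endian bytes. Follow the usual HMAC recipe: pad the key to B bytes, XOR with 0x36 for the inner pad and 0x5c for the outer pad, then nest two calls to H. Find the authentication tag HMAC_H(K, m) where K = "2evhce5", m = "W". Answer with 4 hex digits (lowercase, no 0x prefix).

Key "2evhce5" = 32 65 76 68 63 65 35 is 7 bytes > B = 5, so hash it first: H(key) = 02 72, then zero-pad to 5 bytes: K' = 02 72 00 00 00.
K' ⊕ ipad = 34 44 36 36 36.  K' ⊕ opad = 5e 2e 5c 5c 5c.
Inner input = (K'⊕ipad) ∥ m = 34 44 36 36 36 ∥ 57.
Inner hash: sum = 52+68+54+54+54+87 = 369 → 01 71.
Outer input = (K'⊕opad) ∥ inner = 5e 2e 5c 5c 5c ∥ 01 71.
Outer hash (tag): sum = 94+46+92+92+92+1+113 = 530 → 02 12.

0212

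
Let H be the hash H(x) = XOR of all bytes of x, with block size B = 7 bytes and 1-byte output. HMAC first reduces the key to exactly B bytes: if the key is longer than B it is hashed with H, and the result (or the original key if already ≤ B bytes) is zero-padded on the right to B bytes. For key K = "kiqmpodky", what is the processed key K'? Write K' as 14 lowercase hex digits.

77000000000000

|K| = 9 > B = 7, so first hash the key.
H(K): XOR 6b⊕69⊕71⊕6d⊕70⊕6f⊕64⊕6b⊕79 = 77.
Zero-pad H(K) = 77 to 7 bytes: K' = 77 00 00 00 00 00 00.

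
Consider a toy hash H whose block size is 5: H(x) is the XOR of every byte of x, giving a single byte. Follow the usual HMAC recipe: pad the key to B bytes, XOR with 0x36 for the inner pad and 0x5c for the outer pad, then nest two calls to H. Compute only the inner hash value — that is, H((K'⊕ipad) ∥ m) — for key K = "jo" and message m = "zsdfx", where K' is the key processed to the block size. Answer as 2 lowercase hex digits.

40

Key "jo" = 6a 6f is 2 bytes ≤ B = 5; zero-pad to 5 bytes: K' = 6a 6f 00 00 00.
K' ⊕ ipad = 5c 59 36 36 36.
Inner input = 5c 59 36 36 36 ∥ 7a 73 64 66 78.
Inner hash: XOR 5c⊕59⊕36⊕36⊕36⊕7a⊕73⊕64⊕66⊕78 = 40.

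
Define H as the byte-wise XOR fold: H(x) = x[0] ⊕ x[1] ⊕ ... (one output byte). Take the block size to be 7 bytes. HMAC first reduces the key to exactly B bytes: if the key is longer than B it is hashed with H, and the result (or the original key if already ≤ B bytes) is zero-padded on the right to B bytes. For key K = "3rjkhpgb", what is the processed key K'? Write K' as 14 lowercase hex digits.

|K| = 8 > B = 7, so first hash the key.
H(K): XOR 33⊕72⊕6a⊕6b⊕68⊕70⊕67⊕62 = 5d.
Zero-pad H(K) = 5d to 7 bytes: K' = 5d 00 00 00 00 00 00.

5d000000000000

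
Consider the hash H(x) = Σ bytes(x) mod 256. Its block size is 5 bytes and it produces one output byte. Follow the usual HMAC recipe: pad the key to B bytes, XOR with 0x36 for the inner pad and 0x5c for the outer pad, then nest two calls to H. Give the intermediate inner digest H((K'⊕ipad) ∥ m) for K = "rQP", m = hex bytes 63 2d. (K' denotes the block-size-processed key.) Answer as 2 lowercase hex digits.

0d

Key "rQP" = 72 51 50 is 3 bytes ≤ B = 5; zero-pad to 5 bytes: K' = 72 51 50 00 00.
K' ⊕ ipad = 44 67 66 36 36.
Inner input = 44 67 66 36 36 ∥ 63 2d.
Inner hash: sum = 68+103+102+54+54+99+45 = 525; mod 256 = 13 → 0d.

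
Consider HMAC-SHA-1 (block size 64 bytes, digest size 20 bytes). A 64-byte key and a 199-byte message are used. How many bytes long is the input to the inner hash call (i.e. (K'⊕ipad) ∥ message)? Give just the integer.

263

Key is 64 ≤ 64 bytes, zero-padded: |K'| = 64.
Inner input = (K'⊕ipad) ∥ m → 64 + 199 = 263 bytes.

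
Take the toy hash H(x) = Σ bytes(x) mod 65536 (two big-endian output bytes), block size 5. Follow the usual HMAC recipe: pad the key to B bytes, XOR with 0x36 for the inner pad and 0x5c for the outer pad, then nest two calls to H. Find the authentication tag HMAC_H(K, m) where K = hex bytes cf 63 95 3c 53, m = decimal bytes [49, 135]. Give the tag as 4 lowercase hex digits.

Key hex bytes cf 63 95 3c 53 is exactly B = 5 bytes: K' = cf 63 95 3c 53.
K' ⊕ ipad = f9 55 a3 0a 65.  K' ⊕ opad = 93 3f c9 60 0f.
Inner input = (K'⊕ipad) ∥ m = f9 55 a3 0a 65 ∥ 31 87.
Inner hash: sum = 249+85+163+10+101+49+135 = 792 → 03 18.
Outer input = (K'⊕opad) ∥ inner = 93 3f c9 60 0f ∥ 03 18.
Outer hash (tag): sum = 147+63+201+96+15+3+24 = 549 → 02 25.

0225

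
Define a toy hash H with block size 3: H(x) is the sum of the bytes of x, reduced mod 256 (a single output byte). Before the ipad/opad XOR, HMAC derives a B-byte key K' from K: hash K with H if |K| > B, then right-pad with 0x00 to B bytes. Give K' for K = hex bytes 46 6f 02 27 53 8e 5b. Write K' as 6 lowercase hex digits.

1a0000

|K| = 7 > B = 3, so first hash the key.
H(K): sum = 70+111+2+39+83+142+91 = 538; mod 256 = 26 → 1a.
Zero-pad H(K) = 1a to 3 bytes: K' = 1a 00 00.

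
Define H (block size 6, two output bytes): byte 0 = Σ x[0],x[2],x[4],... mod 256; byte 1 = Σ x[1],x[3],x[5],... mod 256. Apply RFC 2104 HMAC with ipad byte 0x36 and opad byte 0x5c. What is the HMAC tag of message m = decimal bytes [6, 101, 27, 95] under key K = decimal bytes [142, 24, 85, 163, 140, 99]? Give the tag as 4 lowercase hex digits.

a15e

Key decimal bytes [142, 24, 85, 163, 140, 99] = 8e 18 55 a3 8c 63 is exactly B = 6 bytes: K' = 8e 18 55 a3 8c 63.
K' ⊕ ipad = b8 2e 63 95 ba 55.  K' ⊕ opad = d2 44 09 ff d0 3f.
Inner input = (K'⊕ipad) ∥ m = b8 2e 63 95 ba 55 ∥ 06 65 1b 5f.
Inner hash: even-index sum = 502 mod 256 = 246; odd-index sum = 476 mod 256 = 220 → f6 dc.
Outer input = (K'⊕opad) ∥ inner = d2 44 09 ff d0 3f ∥ f6 dc.
Outer hash (tag): even-index sum = 673 mod 256 = 161; odd-index sum = 606 mod 256 = 94 → a1 5e.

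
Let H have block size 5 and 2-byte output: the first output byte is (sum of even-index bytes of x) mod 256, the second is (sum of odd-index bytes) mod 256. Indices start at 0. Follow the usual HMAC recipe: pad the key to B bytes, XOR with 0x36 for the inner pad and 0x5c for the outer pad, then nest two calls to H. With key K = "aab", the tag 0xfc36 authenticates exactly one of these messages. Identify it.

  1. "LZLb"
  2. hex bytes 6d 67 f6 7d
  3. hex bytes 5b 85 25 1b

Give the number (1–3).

Key "aab" = 61 61 62 is 3 bytes ≤ B = 5; zero-pad to 5 bytes: K' = 61 61 62 00 00.
K' ⊕ ipad = 57 57 54 36 36; K' ⊕ opad = 3d 3d 3e 5c 5c.
m1: inner = H(57 57 54 36 36 4c 5a 4c 62) = 9d 25; tag = H(3d 3d 3e 5c 5c 9d 25) = fc36 ← matches
m2: inner = H(57 57 54 36 36 6d 67 f6 7d) = c5 f0; tag = H(3d 3d 3e 5c 5c c5 f0) = c75e
m3: inner = H(57 57 54 36 36 5b 85 25 1b) = 81 0d; tag = H(3d 3d 3e 5c 5c 81 0d) = e41a

1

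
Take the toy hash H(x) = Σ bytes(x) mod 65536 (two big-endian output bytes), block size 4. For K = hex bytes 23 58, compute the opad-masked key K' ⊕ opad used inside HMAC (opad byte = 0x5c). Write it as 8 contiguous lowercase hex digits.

7f045c5c

Key hex bytes 23 58 is 2 bytes ≤ B = 4; zero-pad to 4 bytes: K' = 23 58 00 00.
XOR each byte with 0x5c: 23⊕5c=7f, 58⊕5c=04, 00⊕5c=5c, 00⊕5c=5c.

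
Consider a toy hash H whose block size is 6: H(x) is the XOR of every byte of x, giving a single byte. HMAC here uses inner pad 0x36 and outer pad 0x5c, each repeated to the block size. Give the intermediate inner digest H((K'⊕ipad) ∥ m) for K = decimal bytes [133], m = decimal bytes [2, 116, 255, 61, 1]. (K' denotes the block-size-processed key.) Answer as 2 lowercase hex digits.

30

Key decimal bytes [133] = 85 is 1 byte ≤ B = 6; zero-pad to 6 bytes: K' = 85 00 00 00 00 00.
K' ⊕ ipad = b3 36 36 36 36 36.
Inner input = b3 36 36 36 36 36 ∥ 02 74 ff 3d 01.
Inner hash: XOR b3⊕36⊕36⊕36⊕36⊕36⊕02⊕74⊕ff⊕3d⊕01 = 30.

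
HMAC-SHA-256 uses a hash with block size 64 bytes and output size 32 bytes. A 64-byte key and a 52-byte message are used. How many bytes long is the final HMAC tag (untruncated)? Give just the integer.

32

The tag is one SHA-256 digest: 32 bytes.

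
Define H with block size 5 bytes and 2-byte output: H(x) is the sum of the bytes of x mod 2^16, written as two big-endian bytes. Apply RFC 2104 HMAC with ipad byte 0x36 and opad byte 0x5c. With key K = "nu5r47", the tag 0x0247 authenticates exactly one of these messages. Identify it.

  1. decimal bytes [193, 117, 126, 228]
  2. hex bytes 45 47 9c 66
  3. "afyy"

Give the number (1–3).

Key "nu5r47" = 6e 75 35 72 34 37 is 6 bytes > B = 5, so hash it first: H(key) = 01 f5, then zero-pad to 5 bytes: K' = 01 f5 00 00 00.
K' ⊕ ipad = 37 c3 36 36 36; K' ⊕ opad = 5d a9 5c 5c 5c.
m1: inner = H(37 c3 36 36 36 c1 75 7e e4) = 04 34; tag = H(5d a9 5c 5c 5c 04 34) = 0252
m2: inner = H(37 c3 36 36 36 45 47 9c 66) = 03 2a; tag = H(5d a9 5c 5c 5c 03 2a) = 0247 ← matches
m3: inner = H(37 c3 36 36 36 61 66 79 79) = 03 55; tag = H(5d a9 5c 5c 5c 03 55) = 0272

2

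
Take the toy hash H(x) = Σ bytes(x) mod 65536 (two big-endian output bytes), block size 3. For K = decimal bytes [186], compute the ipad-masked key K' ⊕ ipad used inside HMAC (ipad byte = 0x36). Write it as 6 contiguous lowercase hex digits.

Key decimal bytes [186] = ba is 1 byte ≤ B = 3; zero-pad to 3 bytes: K' = ba 00 00.
XOR each byte with 0x36: ba⊕36=8c, 00⊕36=36, 00⊕36=36.

8c3636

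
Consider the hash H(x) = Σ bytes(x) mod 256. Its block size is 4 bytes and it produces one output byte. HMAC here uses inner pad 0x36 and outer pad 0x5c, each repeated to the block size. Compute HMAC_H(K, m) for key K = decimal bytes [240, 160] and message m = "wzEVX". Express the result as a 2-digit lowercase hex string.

0c

Key decimal bytes [240, 160] = f0 a0 is 2 bytes ≤ B = 4; zero-pad to 4 bytes: K' = f0 a0 00 00.
K' ⊕ ipad = c6 96 36 36.  K' ⊕ opad = ac fc 5c 5c.
Inner input = (K'⊕ipad) ∥ m = c6 96 36 36 ∥ 77 7a 45 56 58.
Inner hash: sum = 198+150+54+54+119+122+69+86+88 = 940; mod 256 = 172 → ac.
Outer input = (K'⊕opad) ∥ inner = ac fc 5c 5c ∥ ac.
Outer hash (tag): sum = 172+252+92+92+172 = 780; mod 256 = 12 → 0c.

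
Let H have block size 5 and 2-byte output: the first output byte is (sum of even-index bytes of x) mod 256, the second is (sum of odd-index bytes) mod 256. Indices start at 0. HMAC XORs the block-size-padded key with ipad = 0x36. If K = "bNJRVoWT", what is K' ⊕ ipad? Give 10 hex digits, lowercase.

6f55363636

Key "bNJRVoWT" = 62 4e 4a 52 56 6f 57 54 is 8 bytes > B = 5, so hash it first: H(key) = 59 63, then zero-pad to 5 bytes: K' = 59 63 00 00 00.
XOR each byte with 0x36: 59⊕36=6f, 63⊕36=55, 00⊕36=36, 00⊕36=36, 00⊕36=36.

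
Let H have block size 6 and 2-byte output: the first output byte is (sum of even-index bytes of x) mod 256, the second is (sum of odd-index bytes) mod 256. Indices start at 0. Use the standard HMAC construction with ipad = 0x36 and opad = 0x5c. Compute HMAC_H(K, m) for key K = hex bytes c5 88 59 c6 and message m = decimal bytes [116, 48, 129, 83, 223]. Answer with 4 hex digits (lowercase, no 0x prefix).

Key hex bytes c5 88 59 c6 is 4 bytes ≤ B = 6; zero-pad to 6 bytes: K' = c5 88 59 c6 00 00.
K' ⊕ ipad = f3 be 6f f0 36 36.  K' ⊕ opad = 99 d4 05 9a 5c 5c.
Inner input = (K'⊕ipad) ∥ m = f3 be 6f f0 36 36 ∥ 74 30 81 53 df.
Inner hash: even-index sum = 876 mod 256 = 108; odd-index sum = 615 mod 256 = 103 → 6c 67.
Outer input = (K'⊕opad) ∥ inner = 99 d4 05 9a 5c 5c ∥ 6c 67.
Outer hash (tag): even-index sum = 358 mod 256 = 102; odd-index sum = 561 mod 256 = 49 → 66 31.

6631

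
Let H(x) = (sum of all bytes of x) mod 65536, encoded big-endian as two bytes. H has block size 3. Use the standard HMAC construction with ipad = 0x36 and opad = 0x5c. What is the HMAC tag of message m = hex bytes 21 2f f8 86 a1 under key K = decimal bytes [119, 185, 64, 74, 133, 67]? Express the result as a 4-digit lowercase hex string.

Key decimal bytes [119, 185, 64, 74, 133, 67] = 77 b9 40 4a 85 43 is 6 bytes > B = 3, so hash it first: H(key) = 02 82, then zero-pad to 3 bytes: K' = 02 82 00.
K' ⊕ ipad = 34 b4 36.  K' ⊕ opad = 5e de 5c.
Inner input = (K'⊕ipad) ∥ m = 34 b4 36 ∥ 21 2f f8 86 a1.
Inner hash: sum = 52+180+54+33+47+248+134+161 = 909 → 03 8d.
Outer input = (K'⊕opad) ∥ inner = 5e de 5c ∥ 03 8d.
Outer hash (tag): sum = 94+222+92+3+141 = 552 → 02 28.

0228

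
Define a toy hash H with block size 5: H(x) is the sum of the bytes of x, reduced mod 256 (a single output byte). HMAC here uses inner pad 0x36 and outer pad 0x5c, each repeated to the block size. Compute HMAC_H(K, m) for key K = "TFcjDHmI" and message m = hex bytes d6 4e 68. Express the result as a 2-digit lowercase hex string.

Key "TFcjDHmI" = 54 46 63 6a 44 48 6d 49 is 8 bytes > B = 5, so hash it first: H(key) = a9, then zero-pad to 5 bytes: K' = a9 00 00 00 00.
K' ⊕ ipad = 9f 36 36 36 36.  K' ⊕ opad = f5 5c 5c 5c 5c.
Inner input = (K'⊕ipad) ∥ m = 9f 36 36 36 36 ∥ d6 4e 68.
Inner hash: sum = 159+54+54+54+54+214+78+104 = 771; mod 256 = 3 → 03.
Outer input = (K'⊕opad) ∥ inner = f5 5c 5c 5c 5c ∥ 03.
Outer hash (tag): sum = 245+92+92+92+92+3 = 616; mod 256 = 104 → 68.

68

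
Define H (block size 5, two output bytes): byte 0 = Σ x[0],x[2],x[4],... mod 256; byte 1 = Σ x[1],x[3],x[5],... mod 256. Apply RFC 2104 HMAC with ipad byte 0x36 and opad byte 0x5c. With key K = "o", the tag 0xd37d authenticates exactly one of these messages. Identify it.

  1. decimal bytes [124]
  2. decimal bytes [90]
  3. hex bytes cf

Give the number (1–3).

1

Key "o" = 6f is 1 byte ≤ B = 5; zero-pad to 5 bytes: K' = 6f 00 00 00 00.
K' ⊕ ipad = 59 36 36 36 36; K' ⊕ opad = 33 5c 5c 5c 5c.
m1: inner = H(59 36 36 36 36 7c) = c5 e8; tag = H(33 5c 5c 5c 5c c5 e8) = d37d ← matches
m2: inner = H(59 36 36 36 36 5a) = c5 c6; tag = H(33 5c 5c 5c 5c c5 c6) = b17d
m3: inner = H(59 36 36 36 36 cf) = c5 3b; tag = H(33 5c 5c 5c 5c c5 3b) = 267d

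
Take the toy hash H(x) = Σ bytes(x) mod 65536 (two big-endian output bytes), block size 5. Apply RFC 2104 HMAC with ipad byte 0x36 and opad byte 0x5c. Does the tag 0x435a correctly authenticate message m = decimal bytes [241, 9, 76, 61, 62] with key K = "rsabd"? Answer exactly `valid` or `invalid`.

invalid

Key "rsabd" = 72 73 61 62 64 is exactly B = 5 bytes: K' = 72 73 61 62 64.
K' ⊕ ipad = 44 45 57 54 52; K' ⊕ opad = 2e 2f 3d 3e 38.
Inner hash: sum = 68+69+87+84+82+241+9+76+61+62 = 839 → 03 47.
Outer hash (recomputed tag): sum = 46+47+61+62+56+3+71 = 346 → 01 5a.
Recomputed tag = 015a; claimed = 435a → mismatch.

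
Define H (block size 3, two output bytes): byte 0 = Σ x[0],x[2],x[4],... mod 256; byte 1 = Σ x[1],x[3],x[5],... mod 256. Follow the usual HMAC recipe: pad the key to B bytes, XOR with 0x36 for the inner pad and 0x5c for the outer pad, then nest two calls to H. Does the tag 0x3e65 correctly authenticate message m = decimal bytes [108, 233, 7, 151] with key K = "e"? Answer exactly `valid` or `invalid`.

Key "e" = 65 is 1 byte ≤ B = 3; zero-pad to 3 bytes: K' = 65 00 00.
K' ⊕ ipad = 53 36 36; K' ⊕ opad = 39 5c 5c.
Inner hash: even-index sum = 521 mod 256 = 9; odd-index sum = 169 mod 256 = 169 → 09 a9.
Outer hash (recomputed tag): even-index sum = 318 mod 256 = 62; odd-index sum = 101 mod 256 = 101 → 3e 65.
Recomputed tag = 3e65; claimed = 3e65 → match.

valid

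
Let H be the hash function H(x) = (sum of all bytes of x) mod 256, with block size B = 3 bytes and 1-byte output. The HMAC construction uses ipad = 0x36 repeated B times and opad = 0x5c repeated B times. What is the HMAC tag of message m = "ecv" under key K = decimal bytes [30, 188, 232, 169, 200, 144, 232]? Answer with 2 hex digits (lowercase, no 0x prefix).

f6

Key decimal bytes [30, 188, 232, 169, 200, 144, 232] = 1e bc e8 a9 c8 90 e8 is 7 bytes > B = 3, so hash it first: H(key) = ab, then zero-pad to 3 bytes: K' = ab 00 00.
K' ⊕ ipad = 9d 36 36.  K' ⊕ opad = f7 5c 5c.
Inner input = (K'⊕ipad) ∥ m = 9d 36 36 ∥ 65 63 76.
Inner hash: sum = 157+54+54+101+99+118 = 583; mod 256 = 71 → 47.
Outer input = (K'⊕opad) ∥ inner = f7 5c 5c ∥ 47.
Outer hash (tag): sum = 247+92+92+71 = 502; mod 256 = 246 → f6.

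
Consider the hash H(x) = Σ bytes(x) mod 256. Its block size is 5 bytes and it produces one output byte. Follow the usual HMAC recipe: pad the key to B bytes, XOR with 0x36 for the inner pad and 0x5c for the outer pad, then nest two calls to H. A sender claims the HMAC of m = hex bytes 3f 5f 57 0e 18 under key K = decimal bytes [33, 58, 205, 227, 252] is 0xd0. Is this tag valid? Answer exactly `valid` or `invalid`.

invalid

Key decimal bytes [33, 58, 205, 227, 252] = 21 3a cd e3 fc is exactly B = 5 bytes: K' = 21 3a cd e3 fc.
K' ⊕ ipad = 17 0c fb d5 ca; K' ⊕ opad = 7d 66 91 bf a0.
Inner hash: sum = 23+12+251+213+202+63+95+87+14+24 = 984; mod 256 = 216 → d8.
Outer hash (recomputed tag): sum = 125+102+145+191+160+216 = 939; mod 256 = 171 → ab.
Recomputed tag = ab; claimed = d0 → mismatch.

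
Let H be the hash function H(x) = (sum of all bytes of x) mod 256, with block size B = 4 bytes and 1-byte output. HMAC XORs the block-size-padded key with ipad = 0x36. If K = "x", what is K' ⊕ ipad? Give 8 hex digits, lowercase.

4e363636

Key "x" = 78 is 1 byte ≤ B = 4; zero-pad to 4 bytes: K' = 78 00 00 00.
XOR each byte with 0x36: 78⊕36=4e, 00⊕36=36, 00⊕36=36, 00⊕36=36.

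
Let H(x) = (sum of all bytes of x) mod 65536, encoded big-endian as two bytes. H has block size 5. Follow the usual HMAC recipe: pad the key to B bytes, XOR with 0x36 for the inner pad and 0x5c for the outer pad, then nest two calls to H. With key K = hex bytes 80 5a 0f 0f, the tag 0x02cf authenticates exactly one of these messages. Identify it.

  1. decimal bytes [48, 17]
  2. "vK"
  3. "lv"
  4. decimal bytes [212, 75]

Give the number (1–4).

Key hex bytes 80 5a 0f 0f is 4 bytes ≤ B = 5; zero-pad to 5 bytes: K' = 80 5a 0f 0f 00.
K' ⊕ ipad = b6 6c 39 39 36; K' ⊕ opad = dc 06 53 53 5c.
m1: inner = H(b6 6c 39 39 36 30 11) = 02 0b; tag = H(dc 06 53 53 5c 02 0b) = 01f1
m2: inner = H(b6 6c 39 39 36 76 4b) = 02 8b; tag = H(dc 06 53 53 5c 02 8b) = 0271
m3: inner = H(b6 6c 39 39 36 6c 76) = 02 ac; tag = H(dc 06 53 53 5c 02 ac) = 0292
m4: inner = H(b6 6c 39 39 36 d4 4b) = 02 e9; tag = H(dc 06 53 53 5c 02 e9) = 02cf ← matches

4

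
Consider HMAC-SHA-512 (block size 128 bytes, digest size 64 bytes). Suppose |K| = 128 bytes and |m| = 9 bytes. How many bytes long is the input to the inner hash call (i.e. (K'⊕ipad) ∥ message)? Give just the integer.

Key is 128 ≤ 128 bytes, zero-padded: |K'| = 128.
Inner input = (K'⊕ipad) ∥ m → 128 + 9 = 137 bytes.

137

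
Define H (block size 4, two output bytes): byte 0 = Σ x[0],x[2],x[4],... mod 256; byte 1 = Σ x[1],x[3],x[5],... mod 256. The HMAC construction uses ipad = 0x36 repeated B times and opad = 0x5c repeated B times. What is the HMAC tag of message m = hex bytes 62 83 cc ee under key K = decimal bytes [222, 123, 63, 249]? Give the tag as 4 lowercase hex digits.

Key decimal bytes [222, 123, 63, 249] = de 7b 3f f9 is exactly B = 4 bytes: K' = de 7b 3f f9.
K' ⊕ ipad = e8 4d 09 cf.  K' ⊕ opad = 82 27 63 a5.
Inner input = (K'⊕ipad) ∥ m = e8 4d 09 cf ∥ 62 83 cc ee.
Inner hash: even-index sum = 543 mod 256 = 31; odd-index sum = 653 mod 256 = 141 → 1f 8d.
Outer input = (K'⊕opad) ∥ inner = 82 27 63 a5 ∥ 1f 8d.
Outer hash (tag): even-index sum = 260 mod 256 = 4; odd-index sum = 345 mod 256 = 89 → 04 59.

0459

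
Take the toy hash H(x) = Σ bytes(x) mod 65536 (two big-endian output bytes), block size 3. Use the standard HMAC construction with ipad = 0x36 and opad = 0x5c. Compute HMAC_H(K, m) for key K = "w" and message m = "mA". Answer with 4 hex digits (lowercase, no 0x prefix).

013f

Key "w" = 77 is 1 byte ≤ B = 3; zero-pad to 3 bytes: K' = 77 00 00.
K' ⊕ ipad = 41 36 36.  K' ⊕ opad = 2b 5c 5c.
Inner input = (K'⊕ipad) ∥ m = 41 36 36 ∥ 6d 41.
Inner hash: sum = 65+54+54+109+65 = 347 → 01 5b.
Outer input = (K'⊕opad) ∥ inner = 2b 5c 5c ∥ 01 5b.
Outer hash (tag): sum = 43+92+92+1+91 = 319 → 01 3f.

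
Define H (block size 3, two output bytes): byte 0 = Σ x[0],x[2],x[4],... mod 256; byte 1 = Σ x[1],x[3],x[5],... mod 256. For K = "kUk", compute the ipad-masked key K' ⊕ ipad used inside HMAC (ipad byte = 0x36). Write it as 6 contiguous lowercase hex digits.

Key "kUk" = 6b 55 6b is exactly B = 3 bytes: K' = 6b 55 6b.
XOR each byte with 0x36: 6b⊕36=5d, 55⊕36=63, 6b⊕36=5d.

5d635d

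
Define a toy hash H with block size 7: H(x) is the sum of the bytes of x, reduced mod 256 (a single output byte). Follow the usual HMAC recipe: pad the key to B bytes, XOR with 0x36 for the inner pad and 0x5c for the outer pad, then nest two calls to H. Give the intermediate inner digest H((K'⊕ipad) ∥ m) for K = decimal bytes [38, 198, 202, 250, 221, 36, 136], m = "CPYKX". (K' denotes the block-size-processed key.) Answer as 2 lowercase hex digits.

12

Key decimal bytes [38, 198, 202, 250, 221, 36, 136] = 26 c6 ca fa dd 24 88 is exactly B = 7 bytes: K' = 26 c6 ca fa dd 24 88.
K' ⊕ ipad = 10 f0 fc cc eb 12 be.
Inner input = 10 f0 fc cc eb 12 be ∥ 43 50 59 4b 58.
Inner hash: sum = 16+240+252+204+235+18+190+67+80+89+75+88 = 1554; mod 256 = 18 → 12.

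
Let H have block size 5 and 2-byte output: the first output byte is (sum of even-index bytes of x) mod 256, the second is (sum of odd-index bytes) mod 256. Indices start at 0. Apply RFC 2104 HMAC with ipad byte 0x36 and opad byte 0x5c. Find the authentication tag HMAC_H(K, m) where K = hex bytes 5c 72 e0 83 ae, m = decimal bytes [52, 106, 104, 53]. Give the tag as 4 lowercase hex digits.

Key hex bytes 5c 72 e0 83 ae is exactly B = 5 bytes: K' = 5c 72 e0 83 ae.
K' ⊕ ipad = 6a 44 d6 b5 98.  K' ⊕ opad = 00 2e bc df f2.
Inner input = (K'⊕ipad) ∥ m = 6a 44 d6 b5 98 ∥ 34 6a 68 35.
Inner hash: even-index sum = 631 mod 256 = 119; odd-index sum = 405 mod 256 = 149 → 77 95.
Outer input = (K'⊕opad) ∥ inner = 00 2e bc df f2 ∥ 77 95.
Outer hash (tag): even-index sum = 579 mod 256 = 67; odd-index sum = 388 mod 256 = 132 → 43 84.

4384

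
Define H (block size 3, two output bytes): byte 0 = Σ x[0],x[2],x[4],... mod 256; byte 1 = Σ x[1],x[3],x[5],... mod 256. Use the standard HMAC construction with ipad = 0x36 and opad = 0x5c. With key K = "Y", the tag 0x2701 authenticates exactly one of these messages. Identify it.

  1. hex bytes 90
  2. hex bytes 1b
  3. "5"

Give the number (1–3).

1

Key "Y" = 59 is 1 byte ≤ B = 3; zero-pad to 3 bytes: K' = 59 00 00.
K' ⊕ ipad = 6f 36 36; K' ⊕ opad = 05 5c 5c.
m1: inner = H(6f 36 36 90) = a5 c6; tag = H(05 5c 5c a5 c6) = 2701 ← matches
m2: inner = H(6f 36 36 1b) = a5 51; tag = H(05 5c 5c a5 51) = b201
m3: inner = H(6f 36 36 35) = a5 6b; tag = H(05 5c 5c a5 6b) = cc01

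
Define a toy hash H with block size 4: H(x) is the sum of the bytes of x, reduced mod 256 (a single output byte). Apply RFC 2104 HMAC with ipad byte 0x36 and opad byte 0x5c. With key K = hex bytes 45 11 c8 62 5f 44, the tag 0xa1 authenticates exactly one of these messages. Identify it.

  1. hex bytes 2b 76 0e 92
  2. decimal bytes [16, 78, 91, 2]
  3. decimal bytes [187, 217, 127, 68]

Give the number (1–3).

Key hex bytes 45 11 c8 62 5f 44 is 6 bytes > B = 4, so hash it first: H(key) = 23, then zero-pad to 4 bytes: K' = 23 00 00 00.
K' ⊕ ipad = 15 36 36 36; K' ⊕ opad = 7f 5c 5c 5c.
m1: inner = H(15 36 36 36 2b 76 0e 92) = f8; tag = H(7f 5c 5c 5c f8) = 8b
m2: inner = H(15 36 36 36 10 4e 5b 02) = 72; tag = H(7f 5c 5c 5c 72) = 05
m3: inner = H(15 36 36 36 bb d9 7f 44) = 0e; tag = H(7f 5c 5c 5c 0e) = a1 ← matches

3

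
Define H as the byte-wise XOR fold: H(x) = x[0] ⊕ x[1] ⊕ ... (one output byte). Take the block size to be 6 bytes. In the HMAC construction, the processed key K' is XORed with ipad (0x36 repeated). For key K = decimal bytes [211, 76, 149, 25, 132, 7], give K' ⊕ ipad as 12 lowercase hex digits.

Key decimal bytes [211, 76, 149, 25, 132, 7] = d3 4c 95 19 84 07 is exactly B = 6 bytes: K' = d3 4c 95 19 84 07.
XOR each byte with 0x36: d3⊕36=e5, 4c⊕36=7a, 95⊕36=a3, 19⊕36=2f, 84⊕36=b2, 07⊕36=31.

e57aa32fb231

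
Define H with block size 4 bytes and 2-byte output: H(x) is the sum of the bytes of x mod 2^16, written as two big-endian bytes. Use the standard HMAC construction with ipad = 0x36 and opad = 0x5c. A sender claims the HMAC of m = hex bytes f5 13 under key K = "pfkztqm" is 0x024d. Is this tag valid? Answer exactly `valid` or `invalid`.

valid

Key "pfkztqm" = 70 66 6b 7a 74 71 6d is 7 bytes > B = 4, so hash it first: H(key) = 03 0d, then zero-pad to 4 bytes: K' = 03 0d 00 00.
K' ⊕ ipad = 35 3b 36 36; K' ⊕ opad = 5f 51 5c 5c.
Inner hash: sum = 53+59+54+54+245+19 = 484 → 01 e4.
Outer hash (recomputed tag): sum = 95+81+92+92+1+228 = 589 → 02 4d.
Recomputed tag = 024d; claimed = 024d → match.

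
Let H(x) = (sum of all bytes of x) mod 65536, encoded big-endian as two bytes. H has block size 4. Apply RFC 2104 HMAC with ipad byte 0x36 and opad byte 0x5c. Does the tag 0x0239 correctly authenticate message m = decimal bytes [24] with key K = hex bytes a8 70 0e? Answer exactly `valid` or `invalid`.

valid

Key hex bytes a8 70 0e is 3 bytes ≤ B = 4; zero-pad to 4 bytes: K' = a8 70 0e 00.
K' ⊕ ipad = 9e 46 38 36; K' ⊕ opad = f4 2c 52 5c.
Inner hash: sum = 158+70+56+54+24 = 362 → 01 6a.
Outer hash (recomputed tag): sum = 244+44+82+92+1+106 = 569 → 02 39.
Recomputed tag = 0239; claimed = 0239 → match.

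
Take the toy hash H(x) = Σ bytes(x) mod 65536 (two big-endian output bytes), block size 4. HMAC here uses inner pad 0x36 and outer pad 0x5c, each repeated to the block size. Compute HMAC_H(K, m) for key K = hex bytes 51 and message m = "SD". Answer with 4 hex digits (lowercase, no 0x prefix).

Key hex bytes 51 is 1 byte ≤ B = 4; zero-pad to 4 bytes: K' = 51 00 00 00.
K' ⊕ ipad = 67 36 36 36.  K' ⊕ opad = 0d 5c 5c 5c.
Inner input = (K'⊕ipad) ∥ m = 67 36 36 36 ∥ 53 44.
Inner hash: sum = 103+54+54+54+83+68 = 416 → 01 a0.
Outer input = (K'⊕opad) ∥ inner = 0d 5c 5c 5c ∥ 01 a0.
Outer hash (tag): sum = 13+92+92+92+1+160 = 450 → 01 c2.

01c2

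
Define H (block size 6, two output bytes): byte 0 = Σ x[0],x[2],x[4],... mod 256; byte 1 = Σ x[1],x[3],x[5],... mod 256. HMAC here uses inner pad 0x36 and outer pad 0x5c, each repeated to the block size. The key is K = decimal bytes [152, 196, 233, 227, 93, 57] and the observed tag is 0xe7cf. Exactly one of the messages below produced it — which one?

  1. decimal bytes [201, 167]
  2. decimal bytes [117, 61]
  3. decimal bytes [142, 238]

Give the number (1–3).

2

Key decimal bytes [152, 196, 233, 227, 93, 57] = 98 c4 e9 e3 5d 39 is exactly B = 6 bytes: K' = 98 c4 e9 e3 5d 39.
K' ⊕ ipad = ae f2 df d5 6b 0f; K' ⊕ opad = c4 98 b5 bf 01 65.
m1: inner = H(ae f2 df d5 6b 0f c9 a7) = c1 7d; tag = H(c4 98 b5 bf 01 65 c1 7d) = 3b39
m2: inner = H(ae f2 df d5 6b 0f 75 3d) = 6d 13; tag = H(c4 98 b5 bf 01 65 6d 13) = e7cf ← matches
m3: inner = H(ae f2 df d5 6b 0f 8e ee) = 86 c4; tag = H(c4 98 b5 bf 01 65 86 c4) = 0080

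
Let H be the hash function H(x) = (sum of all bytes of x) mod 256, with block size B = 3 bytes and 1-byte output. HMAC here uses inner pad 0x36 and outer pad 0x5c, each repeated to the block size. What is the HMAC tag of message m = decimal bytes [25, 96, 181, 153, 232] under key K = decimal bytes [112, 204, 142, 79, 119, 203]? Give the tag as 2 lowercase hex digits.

47

Key decimal bytes [112, 204, 142, 79, 119, 203] = 70 cc 8e 4f 77 cb is 6 bytes > B = 3, so hash it first: H(key) = 5b, then zero-pad to 3 bytes: K' = 5b 00 00.
K' ⊕ ipad = 6d 36 36.  K' ⊕ opad = 07 5c 5c.
Inner input = (K'⊕ipad) ∥ m = 6d 36 36 ∥ 19 60 b5 99 e8.
Inner hash: sum = 109+54+54+25+96+181+153+232 = 904; mod 256 = 136 → 88.
Outer input = (K'⊕opad) ∥ inner = 07 5c 5c ∥ 88.
Outer hash (tag): sum = 7+92+92+136 = 327; mod 256 = 71 → 47.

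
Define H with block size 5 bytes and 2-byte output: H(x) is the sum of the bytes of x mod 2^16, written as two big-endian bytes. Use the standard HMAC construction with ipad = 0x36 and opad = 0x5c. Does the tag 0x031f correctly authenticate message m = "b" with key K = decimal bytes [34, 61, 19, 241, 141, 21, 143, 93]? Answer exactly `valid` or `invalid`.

valid

Key decimal bytes [34, 61, 19, 241, 141, 21, 143, 93] = 22 3d 13 f1 8d 15 8f 5d is 8 bytes > B = 5, so hash it first: H(key) = 02 f1, then zero-pad to 5 bytes: K' = 02 f1 00 00 00.
K' ⊕ ipad = 34 c7 36 36 36; K' ⊕ opad = 5e ad 5c 5c 5c.
Inner hash: sum = 52+199+54+54+54+98 = 511 → 01 ff.
Outer hash (recomputed tag): sum = 94+173+92+92+92+1+255 = 799 → 03 1f.
Recomputed tag = 031f; claimed = 031f → match.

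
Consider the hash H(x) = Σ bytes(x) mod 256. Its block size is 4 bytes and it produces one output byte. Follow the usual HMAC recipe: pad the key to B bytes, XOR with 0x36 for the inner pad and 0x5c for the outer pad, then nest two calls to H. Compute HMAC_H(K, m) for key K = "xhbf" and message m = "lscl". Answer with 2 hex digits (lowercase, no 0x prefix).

ce

Key "xhbf" = 78 68 62 66 is exactly B = 4 bytes: K' = 78 68 62 66.
K' ⊕ ipad = 4e 5e 54 50.  K' ⊕ opad = 24 34 3e 3a.
Inner input = (K'⊕ipad) ∥ m = 4e 5e 54 50 ∥ 6c 73 63 6c.
Inner hash: sum = 78+94+84+80+108+115+99+108 = 766; mod 256 = 254 → fe.
Outer input = (K'⊕opad) ∥ inner = 24 34 3e 3a ∥ fe.
Outer hash (tag): sum = 36+52+62+58+254 = 462; mod 256 = 206 → ce.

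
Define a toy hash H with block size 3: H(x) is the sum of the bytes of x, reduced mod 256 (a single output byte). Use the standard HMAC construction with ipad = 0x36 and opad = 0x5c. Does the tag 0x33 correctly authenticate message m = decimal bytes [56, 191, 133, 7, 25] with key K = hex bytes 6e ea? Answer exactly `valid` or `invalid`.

Key hex bytes 6e ea is 2 bytes ≤ B = 3; zero-pad to 3 bytes: K' = 6e ea 00.
K' ⊕ ipad = 58 dc 36; K' ⊕ opad = 32 b6 5c.
Inner hash: sum = 88+220+54+56+191+133+7+25 = 774; mod 256 = 6 → 06.
Outer hash (recomputed tag): sum = 50+182+92+6 = 330; mod 256 = 74 → 4a.
Recomputed tag = 4a; claimed = 33 → mismatch.

invalid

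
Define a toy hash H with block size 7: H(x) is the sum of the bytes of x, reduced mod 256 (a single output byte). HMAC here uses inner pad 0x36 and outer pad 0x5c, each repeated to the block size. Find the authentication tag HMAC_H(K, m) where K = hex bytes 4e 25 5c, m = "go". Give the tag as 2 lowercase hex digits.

Key hex bytes 4e 25 5c is 3 bytes ≤ B = 7; zero-pad to 7 bytes: K' = 4e 25 5c 00 00 00 00.
K' ⊕ ipad = 78 13 6a 36 36 36 36.  K' ⊕ opad = 12 79 00 5c 5c 5c 5c.
Inner input = (K'⊕ipad) ∥ m = 78 13 6a 36 36 36 36 ∥ 67 6f.
Inner hash: sum = 120+19+106+54+54+54+54+103+111 = 675; mod 256 = 163 → a3.
Outer input = (K'⊕opad) ∥ inner = 12 79 00 5c 5c 5c 5c ∥ a3.
Outer hash (tag): sum = 18+121+0+92+92+92+92+163 = 670; mod 256 = 158 → 9e.

9e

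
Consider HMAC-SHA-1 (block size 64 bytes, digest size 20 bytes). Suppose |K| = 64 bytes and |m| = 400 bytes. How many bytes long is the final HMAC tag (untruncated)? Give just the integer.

The tag is one SHA-1 digest: 20 bytes.

20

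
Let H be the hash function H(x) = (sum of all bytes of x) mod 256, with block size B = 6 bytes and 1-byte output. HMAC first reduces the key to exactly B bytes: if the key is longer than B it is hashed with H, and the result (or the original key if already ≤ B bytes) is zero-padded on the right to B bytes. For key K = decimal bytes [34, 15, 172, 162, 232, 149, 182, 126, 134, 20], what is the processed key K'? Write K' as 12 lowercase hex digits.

ca0000000000

|K| = 10 > B = 6, so first hash the key.
H(K): sum = 34+15+172+162+232+149+182+126+134+20 = 1226; mod 256 = 202 → ca.
Zero-pad H(K) = ca to 6 bytes: K' = ca 00 00 00 00 00.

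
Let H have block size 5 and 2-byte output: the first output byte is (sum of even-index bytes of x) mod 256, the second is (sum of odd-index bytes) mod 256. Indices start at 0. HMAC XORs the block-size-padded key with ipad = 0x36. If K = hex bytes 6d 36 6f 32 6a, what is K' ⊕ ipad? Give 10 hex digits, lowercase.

5b0059045c

Key hex bytes 6d 36 6f 32 6a is exactly B = 5 bytes: K' = 6d 36 6f 32 6a.
XOR each byte with 0x36: 6d⊕36=5b, 36⊕36=00, 6f⊕36=59, 32⊕36=04, 6a⊕36=5c.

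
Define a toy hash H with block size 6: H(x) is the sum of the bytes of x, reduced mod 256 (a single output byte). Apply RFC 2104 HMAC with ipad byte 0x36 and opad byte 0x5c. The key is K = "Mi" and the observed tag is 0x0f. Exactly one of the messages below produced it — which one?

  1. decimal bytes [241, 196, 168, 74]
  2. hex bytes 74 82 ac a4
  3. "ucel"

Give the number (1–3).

1

Key "Mi" = 4d 69 is 2 bytes ≤ B = 6; zero-pad to 6 bytes: K' = 4d 69 00 00 00 00.
K' ⊕ ipad = 7b 5f 36 36 36 36; K' ⊕ opad = 11 35 5c 5c 5c 5c.
m1: inner = H(7b 5f 36 36 36 36 f1 c4 a8 4a) = 59; tag = H(11 35 5c 5c 5c 5c 59) = 0f ← matches
m2: inner = H(7b 5f 36 36 36 36 74 82 ac a4) = f8; tag = H(11 35 5c 5c 5c 5c f8) = ae
m3: inner = H(7b 5f 36 36 36 36 75 63 65 6c) = 5b; tag = H(11 35 5c 5c 5c 5c 5b) = 11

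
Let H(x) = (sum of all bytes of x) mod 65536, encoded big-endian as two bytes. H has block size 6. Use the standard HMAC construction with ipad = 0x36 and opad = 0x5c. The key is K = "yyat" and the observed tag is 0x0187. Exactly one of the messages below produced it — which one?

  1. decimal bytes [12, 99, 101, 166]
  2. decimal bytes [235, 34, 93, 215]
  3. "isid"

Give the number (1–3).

Key "yyat" = 79 79 61 74 is 4 bytes ≤ B = 6; zero-pad to 6 bytes: K' = 79 79 61 74 00 00.
K' ⊕ ipad = 4f 4f 57 42 36 36; K' ⊕ opad = 25 25 3d 28 5c 5c.
m1: inner = H(4f 4f 57 42 36 36 0c 63 65 a6) = 03 1d; tag = H(25 25 3d 28 5c 5c 03 1d) = 0187 ← matches
m2: inner = H(4f 4f 57 42 36 36 eb 22 5d d7) = 03 e4; tag = H(25 25 3d 28 5c 5c 03 e4) = 024e
m3: inner = H(4f 4f 57 42 36 36 69 73 69 64) = 03 4c; tag = H(25 25 3d 28 5c 5c 03 4c) = 01b6

1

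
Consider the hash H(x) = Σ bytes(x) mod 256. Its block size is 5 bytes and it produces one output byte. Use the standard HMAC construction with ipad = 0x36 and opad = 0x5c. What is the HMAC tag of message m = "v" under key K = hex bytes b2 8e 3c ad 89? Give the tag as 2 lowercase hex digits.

Key hex bytes b2 8e 3c ad 89 is exactly B = 5 bytes: K' = b2 8e 3c ad 89.
K' ⊕ ipad = 84 b8 0a 9b bf.  K' ⊕ opad = ee d2 60 f1 d5.
Inner input = (K'⊕ipad) ∥ m = 84 b8 0a 9b bf ∥ 76.
Inner hash: sum = 132+184+10+155+191+118 = 790; mod 256 = 22 → 16.
Outer input = (K'⊕opad) ∥ inner = ee d2 60 f1 d5 ∥ 16.
Outer hash (tag): sum = 238+210+96+241+213+22 = 1020; mod 256 = 252 → fc.

fc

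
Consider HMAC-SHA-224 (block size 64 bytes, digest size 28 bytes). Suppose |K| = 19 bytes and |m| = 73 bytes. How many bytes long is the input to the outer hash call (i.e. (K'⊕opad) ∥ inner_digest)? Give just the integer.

92

Key is 19 ≤ 64 bytes, zero-padded: |K'| = 64.
Outer input = (K'⊕opad) ∥ H(inner) → 64 + 28 = 92 bytes.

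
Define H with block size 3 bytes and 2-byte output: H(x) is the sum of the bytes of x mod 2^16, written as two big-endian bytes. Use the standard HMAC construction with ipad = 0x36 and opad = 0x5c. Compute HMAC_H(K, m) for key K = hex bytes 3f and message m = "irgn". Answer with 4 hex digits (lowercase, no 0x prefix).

0142

Key hex bytes 3f is 1 byte ≤ B = 3; zero-pad to 3 bytes: K' = 3f 00 00.
K' ⊕ ipad = 09 36 36.  K' ⊕ opad = 63 5c 5c.
Inner input = (K'⊕ipad) ∥ m = 09 36 36 ∥ 69 72 67 6e.
Inner hash: sum = 9+54+54+105+114+103+110 = 549 → 02 25.
Outer input = (K'⊕opad) ∥ inner = 63 5c 5c ∥ 02 25.
Outer hash (tag): sum = 99+92+92+2+37 = 322 → 01 42.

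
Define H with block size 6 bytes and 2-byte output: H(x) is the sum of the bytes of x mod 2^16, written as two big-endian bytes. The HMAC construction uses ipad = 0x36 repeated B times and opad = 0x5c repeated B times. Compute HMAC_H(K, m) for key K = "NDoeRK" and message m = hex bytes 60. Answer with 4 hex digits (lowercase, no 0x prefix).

0194

Key "NDoeRK" = 4e 44 6f 65 52 4b is exactly B = 6 bytes: K' = 4e 44 6f 65 52 4b.
K' ⊕ ipad = 78 72 59 53 64 7d.  K' ⊕ opad = 12 18 33 39 0e 17.
Inner input = (K'⊕ipad) ∥ m = 78 72 59 53 64 7d ∥ 60.
Inner hash: sum = 120+114+89+83+100+125+96 = 727 → 02 d7.
Outer input = (K'⊕opad) ∥ inner = 12 18 33 39 0e 17 ∥ 02 d7.
Outer hash (tag): sum = 18+24+51+57+14+23+2+215 = 404 → 01 94.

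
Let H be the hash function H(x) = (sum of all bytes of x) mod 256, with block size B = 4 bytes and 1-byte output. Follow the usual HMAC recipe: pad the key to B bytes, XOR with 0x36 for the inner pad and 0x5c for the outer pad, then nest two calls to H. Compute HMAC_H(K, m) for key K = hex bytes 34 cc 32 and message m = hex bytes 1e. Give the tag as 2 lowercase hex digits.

16

Key hex bytes 34 cc 32 is 3 bytes ≤ B = 4; zero-pad to 4 bytes: K' = 34 cc 32 00.
K' ⊕ ipad = 02 fa 04 36.  K' ⊕ opad = 68 90 6e 5c.
Inner input = (K'⊕ipad) ∥ m = 02 fa 04 36 ∥ 1e.
Inner hash: sum = 2+250+4+54+30 = 340; mod 256 = 84 → 54.
Outer input = (K'⊕opad) ∥ inner = 68 90 6e 5c ∥ 54.
Outer hash (tag): sum = 104+144+110+92+84 = 534; mod 256 = 22 → 16.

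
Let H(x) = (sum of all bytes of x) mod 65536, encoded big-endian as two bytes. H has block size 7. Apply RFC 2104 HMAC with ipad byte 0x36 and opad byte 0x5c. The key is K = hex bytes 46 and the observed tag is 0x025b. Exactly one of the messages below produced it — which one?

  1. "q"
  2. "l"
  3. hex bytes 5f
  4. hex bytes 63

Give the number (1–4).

4

Key hex bytes 46 is 1 byte ≤ B = 7; zero-pad to 7 bytes: K' = 46 00 00 00 00 00 00.
K' ⊕ ipad = 70 36 36 36 36 36 36; K' ⊕ opad = 1a 5c 5c 5c 5c 5c 5c.
m1: inner = H(70 36 36 36 36 36 36 71) = 02 25; tag = H(1a 5c 5c 5c 5c 5c 5c 02 25) = 0269
m2: inner = H(70 36 36 36 36 36 36 6c) = 02 20; tag = H(1a 5c 5c 5c 5c 5c 5c 02 20) = 0264
m3: inner = H(70 36 36 36 36 36 36 5f) = 02 13; tag = H(1a 5c 5c 5c 5c 5c 5c 02 13) = 0257
m4: inner = H(70 36 36 36 36 36 36 63) = 02 17; tag = H(1a 5c 5c 5c 5c 5c 5c 02 17) = 025b ← matches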